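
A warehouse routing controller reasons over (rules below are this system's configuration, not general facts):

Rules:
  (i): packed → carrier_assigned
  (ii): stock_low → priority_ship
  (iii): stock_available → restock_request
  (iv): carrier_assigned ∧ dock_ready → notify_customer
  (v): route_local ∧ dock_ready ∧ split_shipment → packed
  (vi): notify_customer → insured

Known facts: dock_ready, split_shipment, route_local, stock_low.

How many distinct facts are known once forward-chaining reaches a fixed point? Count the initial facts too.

[1] (ii) [stock_low → priority_ship]; (v) [route_local ∧ dock_ready ∧ split_shipment → packed]. ⇒ new: priority_ship, packed.
[2] (i) [packed → carrier_assigned]. ⇒ new: carrier_assigned.
[3] (iv) [carrier_assigned ∧ dock_ready → notify_customer]. ⇒ new: notify_customer.
[4] (vi) [notify_customer → insured]. ⇒ new: insured.
Closure: {carrier_assigned, dock_ready, insured, notify_customer, packed, priority_ship, route_local, split_shipment, stock_low} — 9 facts.

9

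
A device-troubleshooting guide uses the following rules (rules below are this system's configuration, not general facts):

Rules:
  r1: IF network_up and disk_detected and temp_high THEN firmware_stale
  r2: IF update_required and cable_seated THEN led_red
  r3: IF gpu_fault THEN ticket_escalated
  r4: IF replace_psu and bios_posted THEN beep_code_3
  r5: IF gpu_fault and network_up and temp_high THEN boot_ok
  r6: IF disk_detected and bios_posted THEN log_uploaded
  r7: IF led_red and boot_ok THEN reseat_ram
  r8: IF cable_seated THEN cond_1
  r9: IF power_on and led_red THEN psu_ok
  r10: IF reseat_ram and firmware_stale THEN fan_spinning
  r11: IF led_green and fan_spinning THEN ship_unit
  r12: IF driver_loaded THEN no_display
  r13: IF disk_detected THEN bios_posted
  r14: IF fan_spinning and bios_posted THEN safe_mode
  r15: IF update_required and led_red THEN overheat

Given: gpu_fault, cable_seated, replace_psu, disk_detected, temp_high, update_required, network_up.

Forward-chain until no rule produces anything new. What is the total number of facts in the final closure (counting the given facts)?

[1] r1 [IF network_up and disk_detected and temp_high THEN firmware_stale]; r2 [IF update_required and cable_seated THEN led_red]; r3 [IF gpu_fault THEN ticket_escalated]; r5 [IF gpu_fault and network_up and temp_high THEN boot_ok]; r8 [IF cable_seated THEN cond_1]; r13 [IF disk_detected THEN bios_posted]. ⇒ new: firmware_stale, led_red, ticket_escalated, boot_ok, cond_1, bios_posted.
[2] r4 [IF replace_psu and bios_posted THEN beep_code_3]; r6 [IF disk_detected and bios_posted THEN log_uploaded]; r7 [IF led_red and boot_ok THEN reseat_ram]; r15 [IF update_required and led_red THEN overheat]. ⇒ new: beep_code_3, log_uploaded, reseat_ram, overheat.
[3] r10 [IF reseat_ram and firmware_stale THEN fan_spinning]. ⇒ new: fan_spinning.
[4] r14 [IF fan_spinning and bios_posted THEN safe_mode]. ⇒ new: safe_mode.
Closure: {beep_code_3, bios_posted, boot_ok, cable_seated, cond_1, disk_detected, fan_spinning, firmware_stale, gpu_fault, led_red, log_uploaded, network_up, overheat, replace_psu, reseat_ram, safe_mode, temp_high, ticket_escalated, update_required} — 19 facts.

19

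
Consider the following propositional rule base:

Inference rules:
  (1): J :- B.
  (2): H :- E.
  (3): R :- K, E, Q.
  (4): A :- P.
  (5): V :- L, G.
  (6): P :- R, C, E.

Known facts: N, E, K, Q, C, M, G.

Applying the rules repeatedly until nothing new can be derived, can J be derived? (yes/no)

Round 1: (2) [H :- E.]; (3) [R :- K, E, Q.]. New: H, R.
Round 2: (6) [P :- R, C, E.]. New: P.
Round 3: (4) [A :- P.]. New: A.
Fixed point reached. J is concluded only by (1); (1) needs B (never derived).

no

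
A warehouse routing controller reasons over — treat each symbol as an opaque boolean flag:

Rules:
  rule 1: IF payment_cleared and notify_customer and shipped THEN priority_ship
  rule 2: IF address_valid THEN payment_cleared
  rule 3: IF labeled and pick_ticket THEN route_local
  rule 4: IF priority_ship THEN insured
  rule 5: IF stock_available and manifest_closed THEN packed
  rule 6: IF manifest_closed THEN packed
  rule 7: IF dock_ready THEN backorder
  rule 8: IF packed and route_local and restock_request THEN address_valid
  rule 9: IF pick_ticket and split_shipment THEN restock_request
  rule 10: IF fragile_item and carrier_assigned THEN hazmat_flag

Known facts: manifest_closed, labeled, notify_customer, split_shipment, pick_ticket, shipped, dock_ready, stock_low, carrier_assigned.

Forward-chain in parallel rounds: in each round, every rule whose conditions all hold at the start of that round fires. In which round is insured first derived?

Round 1: rule 3 [IF labeled and pick_ticket THEN route_local]; rule 6 [IF manifest_closed THEN packed]; rule 7 [IF dock_ready THEN backorder]; rule 9 [IF pick_ticket and split_shipment THEN restock_request]. Adds route_local, packed, backorder, restock_request.
Round 2: rule 8 [IF packed and route_local and restock_request THEN address_valid]. Adds address_valid.
Round 3: rule 2 [IF address_valid THEN payment_cleared]. Adds payment_cleared.
Round 4: rule 1 [IF payment_cleared and notify_customer and shipped THEN priority_ship]. Adds priority_ship.
Round 5: rule 4 [IF priority_ship THEN insured]. Adds insured.
insured first appears in round 5.

5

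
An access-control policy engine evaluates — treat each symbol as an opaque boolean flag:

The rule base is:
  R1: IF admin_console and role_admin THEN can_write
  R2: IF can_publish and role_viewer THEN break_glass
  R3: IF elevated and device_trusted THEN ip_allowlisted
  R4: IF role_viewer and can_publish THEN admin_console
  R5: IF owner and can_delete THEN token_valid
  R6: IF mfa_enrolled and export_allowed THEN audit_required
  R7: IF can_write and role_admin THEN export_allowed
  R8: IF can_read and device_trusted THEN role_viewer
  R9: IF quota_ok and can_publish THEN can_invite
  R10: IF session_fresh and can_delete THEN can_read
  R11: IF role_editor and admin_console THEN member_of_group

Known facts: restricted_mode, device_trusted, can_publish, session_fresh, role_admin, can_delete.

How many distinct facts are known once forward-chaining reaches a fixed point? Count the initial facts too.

12

Round 1: R10 [IF session_fresh and can_delete THEN can_read]. Adds can_read.
Round 2: R8 [IF can_read and device_trusted THEN role_viewer]. Adds role_viewer.
Round 3: R2 [IF can_publish and role_viewer THEN break_glass]; R4 [IF role_viewer and can_publish THEN admin_console]. Adds break_glass, admin_console.
Round 4: R1 [IF admin_console and role_admin THEN can_write]. Adds can_write.
Round 5: R7 [IF can_write and role_admin THEN export_allowed]. Adds export_allowed.
Closure: {admin_console, break_glass, can_delete, can_publish, can_read, can_write, device_trusted, export_allowed, restricted_mode, role_admin, role_viewer, session_fresh} — 12 facts.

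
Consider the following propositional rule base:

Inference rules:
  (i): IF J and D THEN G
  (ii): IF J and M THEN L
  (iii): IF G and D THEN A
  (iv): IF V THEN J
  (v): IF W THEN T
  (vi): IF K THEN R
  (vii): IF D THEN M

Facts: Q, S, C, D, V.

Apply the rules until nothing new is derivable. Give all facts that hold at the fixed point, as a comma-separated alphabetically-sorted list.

Round 1: (iv) [IF V THEN J]; (vii) [IF D THEN M]. Adds J, M.
Round 2: (i) [IF J and D THEN G]; (ii) [IF J and M THEN L]. Adds G, L.
Round 3: (iii) [IF G and D THEN A]. Adds A.

A, C, D, G, J, L, M, Q, S, V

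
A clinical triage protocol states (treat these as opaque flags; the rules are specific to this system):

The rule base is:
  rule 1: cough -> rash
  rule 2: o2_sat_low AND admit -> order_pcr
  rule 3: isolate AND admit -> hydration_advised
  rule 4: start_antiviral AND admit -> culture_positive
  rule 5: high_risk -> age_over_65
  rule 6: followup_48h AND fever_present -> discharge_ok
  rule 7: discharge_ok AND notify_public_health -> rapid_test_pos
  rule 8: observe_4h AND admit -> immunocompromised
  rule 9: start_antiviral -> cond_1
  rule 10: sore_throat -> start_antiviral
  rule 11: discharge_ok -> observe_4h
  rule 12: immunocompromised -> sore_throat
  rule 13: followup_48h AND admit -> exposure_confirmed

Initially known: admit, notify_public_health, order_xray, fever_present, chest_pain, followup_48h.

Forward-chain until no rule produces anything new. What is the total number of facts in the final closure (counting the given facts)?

15

[1] rule 6 [followup_48h AND fever_present -> discharge_ok]; rule 13 [followup_48h AND admit -> exposure_confirmed]. ⇒ new: discharge_ok, exposure_confirmed.
[2] rule 7 [discharge_ok AND notify_public_health -> rapid_test_pos]; rule 11 [discharge_ok -> observe_4h]. ⇒ new: rapid_test_pos, observe_4h.
[3] rule 8 [observe_4h AND admit -> immunocompromised]. ⇒ new: immunocompromised.
[4] rule 12 [immunocompromised -> sore_throat]. ⇒ new: sore_throat.
[5] rule 10 [sore_throat -> start_antiviral]. ⇒ new: start_antiviral.
[6] rule 4 [start_antiviral AND admit -> culture_positive]; rule 9 [start_antiviral -> cond_1]. ⇒ new: culture_positive, cond_1.
Closure: {admit, chest_pain, cond_1, culture_positive, discharge_ok, exposure_confirmed, fever_present, followup_48h, immunocompromised, notify_public_health, observe_4h, order_xray, rapid_test_pos, sore_throat, start_antiviral} — 15 facts.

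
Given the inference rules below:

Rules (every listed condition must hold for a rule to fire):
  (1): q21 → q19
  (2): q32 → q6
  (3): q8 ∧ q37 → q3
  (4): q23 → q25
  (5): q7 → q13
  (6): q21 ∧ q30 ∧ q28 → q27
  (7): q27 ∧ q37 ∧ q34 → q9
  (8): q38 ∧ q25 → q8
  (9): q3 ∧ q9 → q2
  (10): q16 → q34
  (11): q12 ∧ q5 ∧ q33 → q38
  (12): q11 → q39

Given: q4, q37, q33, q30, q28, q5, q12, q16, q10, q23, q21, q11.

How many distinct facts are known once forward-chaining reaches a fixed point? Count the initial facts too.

Round 1: (1) [q21 → q19]; (4) [q23 → q25]; (6) [q21 ∧ q30 ∧ q28 → q27]; (10) [q16 → q34]; (11) [q12 ∧ q5 ∧ q33 → q38]; (12) [q11 → q39]. New: q19, q25, q27, q34, q38, q39.
Round 2: (7) [q27 ∧ q37 ∧ q34 → q9]; (8) [q38 ∧ q25 → q8]. New: q9, q8.
Round 3: (3) [q8 ∧ q37 → q3]. New: q3.
Round 4: (9) [q3 ∧ q9 → q2]. New: q2.
Closure: {q10, q11, q12, q16, q19, q2, q21, q23, q25, q27, q28, q3, q30, q33, q34, q37, q38, q39, q4, q5, q8, q9} — 22 facts.

22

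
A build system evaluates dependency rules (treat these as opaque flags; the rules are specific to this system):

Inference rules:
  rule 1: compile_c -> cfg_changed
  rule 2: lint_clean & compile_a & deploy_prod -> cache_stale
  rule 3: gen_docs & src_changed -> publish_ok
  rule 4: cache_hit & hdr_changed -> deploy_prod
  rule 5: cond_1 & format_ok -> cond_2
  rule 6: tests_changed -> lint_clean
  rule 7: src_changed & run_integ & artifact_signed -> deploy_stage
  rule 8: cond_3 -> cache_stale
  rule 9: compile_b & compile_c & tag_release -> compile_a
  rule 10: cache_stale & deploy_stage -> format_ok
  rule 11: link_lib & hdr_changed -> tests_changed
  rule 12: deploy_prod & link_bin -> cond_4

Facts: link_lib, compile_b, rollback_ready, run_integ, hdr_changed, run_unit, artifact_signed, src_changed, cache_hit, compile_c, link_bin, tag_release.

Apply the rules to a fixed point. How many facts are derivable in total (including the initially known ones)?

21

[1] rule 1 [compile_c -> cfg_changed]; rule 4 [cache_hit & hdr_changed -> deploy_prod]; rule 7 [src_changed & run_integ & artifact_signed -> deploy_stage]; rule 9 [compile_b & compile_c & tag_release -> compile_a]; rule 11 [link_lib & hdr_changed -> tests_changed]. ⇒ new: cfg_changed, deploy_prod, deploy_stage, compile_a, tests_changed.
[2] rule 6 [tests_changed -> lint_clean]; rule 12 [deploy_prod & link_bin -> cond_4]. ⇒ new: lint_clean, cond_4.
[3] rule 2 [lint_clean & compile_a & deploy_prod -> cache_stale]. ⇒ new: cache_stale.
[4] rule 10 [cache_stale & deploy_stage -> format_ok]. ⇒ new: format_ok.
Closure: {artifact_signed, cache_hit, cache_stale, cfg_changed, compile_a, compile_b, compile_c, cond_4, deploy_prod, deploy_stage, format_ok, hdr_changed, link_bin, link_lib, lint_clean, rollback_ready, run_integ, run_unit, src_changed, tag_release, tests_changed} — 21 facts.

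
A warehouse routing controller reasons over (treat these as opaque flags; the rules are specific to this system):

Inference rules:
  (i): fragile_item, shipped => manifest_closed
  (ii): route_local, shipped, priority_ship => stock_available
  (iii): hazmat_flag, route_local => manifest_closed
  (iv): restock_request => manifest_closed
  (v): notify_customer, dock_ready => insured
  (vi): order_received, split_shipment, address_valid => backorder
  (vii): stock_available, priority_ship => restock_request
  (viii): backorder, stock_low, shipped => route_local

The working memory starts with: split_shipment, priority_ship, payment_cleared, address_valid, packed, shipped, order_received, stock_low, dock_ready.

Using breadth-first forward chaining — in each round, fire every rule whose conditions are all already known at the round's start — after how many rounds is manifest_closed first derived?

Round 1: (vi) [order_received, split_shipment, address_valid => backorder]. Adds backorder.
Round 2: (viii) [backorder, stock_low, shipped => route_local]. Adds route_local.
Round 3: (ii) [route_local, shipped, priority_ship => stock_available]. Adds stock_available.
Round 4: (vii) [stock_available, priority_ship => restock_request]. Adds restock_request.
Round 5: (iv) [restock_request => manifest_closed]. Adds manifest_closed.
manifest_closed first appears in round 5.

5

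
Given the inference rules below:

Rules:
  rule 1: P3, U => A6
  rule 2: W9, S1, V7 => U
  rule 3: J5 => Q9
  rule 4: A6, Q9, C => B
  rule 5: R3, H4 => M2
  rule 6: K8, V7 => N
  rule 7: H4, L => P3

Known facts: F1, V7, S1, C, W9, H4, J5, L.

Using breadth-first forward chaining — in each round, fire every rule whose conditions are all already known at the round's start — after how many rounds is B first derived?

3

Round 1 fires rule 2, rule 3, rule 7, giving U, Q9, P3.
Round 2 fires rule 1, giving A6.
Round 3 fires rule 4, giving B.
B first appears in round 3.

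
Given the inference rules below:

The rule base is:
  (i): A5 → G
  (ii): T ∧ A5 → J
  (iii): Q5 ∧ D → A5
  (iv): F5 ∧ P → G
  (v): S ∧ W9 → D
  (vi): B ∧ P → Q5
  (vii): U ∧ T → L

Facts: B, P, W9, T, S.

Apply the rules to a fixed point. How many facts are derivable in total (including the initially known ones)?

10

[1] (v) [S ∧ W9 → D]; (vi) [B ∧ P → Q5]. ⇒ new: D, Q5.
[2] (iii) [Q5 ∧ D → A5]. ⇒ new: A5.
[3] (i) [A5 → G]; (ii) [T ∧ A5 → J]. ⇒ new: G, J.
Closure: {A5, B, D, G, J, P, Q5, S, T, W9} — 10 facts.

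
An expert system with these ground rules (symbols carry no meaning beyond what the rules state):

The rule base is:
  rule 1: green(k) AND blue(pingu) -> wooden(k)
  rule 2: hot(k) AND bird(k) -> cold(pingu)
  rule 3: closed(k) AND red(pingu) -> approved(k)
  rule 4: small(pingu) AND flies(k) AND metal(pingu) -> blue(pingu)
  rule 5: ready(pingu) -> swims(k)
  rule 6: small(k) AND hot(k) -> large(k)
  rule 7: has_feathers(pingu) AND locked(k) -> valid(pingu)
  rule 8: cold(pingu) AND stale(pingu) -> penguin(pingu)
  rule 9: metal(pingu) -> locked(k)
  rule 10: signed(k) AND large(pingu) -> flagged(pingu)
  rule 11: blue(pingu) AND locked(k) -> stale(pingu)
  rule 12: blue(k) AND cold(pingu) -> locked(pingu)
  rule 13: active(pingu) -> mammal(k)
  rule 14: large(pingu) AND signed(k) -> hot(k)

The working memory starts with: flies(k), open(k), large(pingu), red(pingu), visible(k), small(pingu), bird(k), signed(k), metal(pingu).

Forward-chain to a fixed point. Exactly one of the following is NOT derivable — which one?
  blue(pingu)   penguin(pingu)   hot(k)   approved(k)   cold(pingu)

approved(k)

Round 1: rule 4 [small(pingu) AND flies(k) AND metal(pingu) -> blue(pingu)]; rule 9 [metal(pingu) -> locked(k)]; rule 10 [signed(k) AND large(pingu) -> flagged(pingu)]; rule 14 [large(pingu) AND signed(k) -> hot(k)]. Adds blue(pingu), locked(k), flagged(pingu), hot(k).
Round 2: rule 2 [hot(k) AND bird(k) -> cold(pingu)]; rule 11 [blue(pingu) AND locked(k) -> stale(pingu)]. Adds cold(pingu), stale(pingu).
Round 3: rule 8 [cold(pingu) AND stale(pingu) -> penguin(pingu)]. Adds penguin(pingu).
Derived: blue(pingu) (round 1), cold(pingu) (round 2), penguin(pingu) (round 3), hot(k) (round 1). approved(k) never appears in any round.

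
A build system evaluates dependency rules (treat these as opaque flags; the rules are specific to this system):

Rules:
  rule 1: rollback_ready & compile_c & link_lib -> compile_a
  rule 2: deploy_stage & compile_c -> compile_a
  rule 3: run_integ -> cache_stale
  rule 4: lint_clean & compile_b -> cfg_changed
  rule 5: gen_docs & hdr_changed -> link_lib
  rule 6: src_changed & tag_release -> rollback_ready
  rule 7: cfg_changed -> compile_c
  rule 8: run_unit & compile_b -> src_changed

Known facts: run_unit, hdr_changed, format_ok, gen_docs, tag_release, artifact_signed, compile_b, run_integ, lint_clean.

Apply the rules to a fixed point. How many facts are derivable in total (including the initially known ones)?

16

Round 1 fires rule 3, rule 4, rule 5, rule 8, giving cache_stale, cfg_changed, link_lib, src_changed.
Round 2 fires rule 6, rule 7, giving rollback_ready, compile_c.
Round 3 fires rule 1, giving compile_a.
Closure: {artifact_signed, cache_stale, cfg_changed, compile_a, compile_b, compile_c, format_ok, gen_docs, hdr_changed, link_lib, lint_clean, rollback_ready, run_integ, run_unit, src_changed, tag_release} — 16 facts.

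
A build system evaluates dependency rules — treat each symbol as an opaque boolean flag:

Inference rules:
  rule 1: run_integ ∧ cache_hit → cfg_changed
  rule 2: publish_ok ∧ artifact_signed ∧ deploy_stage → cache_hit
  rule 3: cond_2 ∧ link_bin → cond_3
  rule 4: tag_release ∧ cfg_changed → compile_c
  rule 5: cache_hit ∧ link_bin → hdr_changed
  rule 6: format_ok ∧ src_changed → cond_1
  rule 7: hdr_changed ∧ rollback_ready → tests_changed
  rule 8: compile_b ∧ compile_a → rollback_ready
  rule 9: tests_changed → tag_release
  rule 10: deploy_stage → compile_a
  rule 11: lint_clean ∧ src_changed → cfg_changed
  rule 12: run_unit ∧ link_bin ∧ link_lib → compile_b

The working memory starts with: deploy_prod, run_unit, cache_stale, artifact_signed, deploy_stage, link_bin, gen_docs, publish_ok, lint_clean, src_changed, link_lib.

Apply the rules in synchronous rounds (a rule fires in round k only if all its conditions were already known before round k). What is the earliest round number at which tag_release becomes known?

4

Round 1: rule 2 [publish_ok ∧ artifact_signed ∧ deploy_stage → cache_hit]; rule 10 [deploy_stage → compile_a]; rule 11 [lint_clean ∧ src_changed → cfg_changed]; rule 12 [run_unit ∧ link_bin ∧ link_lib → compile_b]. Adds cache_hit, compile_a, cfg_changed, compile_b.
Round 2: rule 5 [cache_hit ∧ link_bin → hdr_changed]; rule 8 [compile_b ∧ compile_a → rollback_ready]. Adds hdr_changed, rollback_ready.
Round 3: rule 7 [hdr_changed ∧ rollback_ready → tests_changed]. Adds tests_changed.
Round 4: rule 9 [tests_changed → tag_release]. Adds tag_release.
tag_release first appears in round 4.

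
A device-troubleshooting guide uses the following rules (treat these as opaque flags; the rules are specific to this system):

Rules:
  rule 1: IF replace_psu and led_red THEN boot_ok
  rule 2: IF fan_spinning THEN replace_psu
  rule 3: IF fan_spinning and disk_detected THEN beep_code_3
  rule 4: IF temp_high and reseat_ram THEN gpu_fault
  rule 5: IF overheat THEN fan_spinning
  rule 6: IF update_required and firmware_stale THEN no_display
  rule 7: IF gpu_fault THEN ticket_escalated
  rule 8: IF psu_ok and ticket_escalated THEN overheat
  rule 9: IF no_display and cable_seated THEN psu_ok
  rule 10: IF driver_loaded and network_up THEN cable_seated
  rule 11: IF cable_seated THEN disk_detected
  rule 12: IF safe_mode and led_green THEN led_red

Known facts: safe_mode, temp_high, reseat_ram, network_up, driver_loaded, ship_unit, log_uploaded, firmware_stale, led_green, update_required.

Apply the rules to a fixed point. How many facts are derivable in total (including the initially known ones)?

Round 1 fires rule 4, rule 6, rule 10, rule 12, giving gpu_fault, no_display, cable_seated, led_red.
Round 2 fires rule 7, rule 9, rule 11, giving ticket_escalated, psu_ok, disk_detected.
Round 3 fires rule 8, giving overheat.
Round 4 fires rule 5, giving fan_spinning.
Round 5 fires rule 2, rule 3, giving replace_psu, beep_code_3.
Round 6 fires rule 1, giving boot_ok.
Closure: {beep_code_3, boot_ok, cable_seated, disk_detected, driver_loaded, fan_spinning, firmware_stale, gpu_fault, led_green, led_red, log_uploaded, network_up, no_display, overheat, psu_ok, replace_psu, reseat_ram, safe_mode, ship_unit, temp_high, ticket_escalated, update_required} — 22 facts.

22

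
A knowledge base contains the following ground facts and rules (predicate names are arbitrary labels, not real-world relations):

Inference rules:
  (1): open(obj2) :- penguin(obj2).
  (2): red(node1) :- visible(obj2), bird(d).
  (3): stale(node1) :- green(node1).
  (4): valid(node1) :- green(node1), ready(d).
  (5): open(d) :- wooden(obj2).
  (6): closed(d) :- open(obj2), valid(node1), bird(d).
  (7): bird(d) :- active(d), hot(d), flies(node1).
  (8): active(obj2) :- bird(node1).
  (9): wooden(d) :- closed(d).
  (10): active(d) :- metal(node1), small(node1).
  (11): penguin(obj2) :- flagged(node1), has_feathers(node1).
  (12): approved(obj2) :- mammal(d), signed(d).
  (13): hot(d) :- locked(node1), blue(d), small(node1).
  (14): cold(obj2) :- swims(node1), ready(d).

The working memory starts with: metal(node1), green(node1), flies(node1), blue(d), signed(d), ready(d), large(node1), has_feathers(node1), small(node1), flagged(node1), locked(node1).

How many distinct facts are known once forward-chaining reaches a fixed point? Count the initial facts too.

[1] (3) [stale(node1) :- green(node1).]; (4) [valid(node1) :- green(node1), ready(d).]; (10) [active(d) :- metal(node1), small(node1).]; (11) [penguin(obj2) :- flagged(node1), has_feathers(node1).]; (13) [hot(d) :- locked(node1), blue(d), small(node1).]. ⇒ new: stale(node1), valid(node1), active(d), penguin(obj2), hot(d).
[2] (1) [open(obj2) :- penguin(obj2).]; (7) [bird(d) :- active(d), hot(d), flies(node1).]. ⇒ new: open(obj2), bird(d).
[3] (6) [closed(d) :- open(obj2), valid(node1), bird(d).]. ⇒ new: closed(d).
[4] (9) [wooden(d) :- closed(d).]. ⇒ new: wooden(d).
Closure: {active(d), bird(d), blue(d), closed(d), flagged(node1), flies(node1), green(node1), has_feathers(node1), hot(d), large(node1), locked(node1), metal(node1), open(obj2), penguin(obj2), ready(d), signed(d), small(node1), stale(node1), valid(node1), wooden(d)} — 20 facts.

20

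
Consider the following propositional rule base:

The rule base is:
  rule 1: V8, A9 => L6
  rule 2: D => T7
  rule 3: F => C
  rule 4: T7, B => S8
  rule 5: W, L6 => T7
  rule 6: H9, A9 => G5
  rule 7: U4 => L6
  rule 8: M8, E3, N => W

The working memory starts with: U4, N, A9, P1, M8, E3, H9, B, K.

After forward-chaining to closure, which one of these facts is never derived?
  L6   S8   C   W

C

Round 1 — rule 6, rule 7, rule 8, derive G5, L6, W.
Round 2 — rule 5, derive T7.
Round 3 — rule 4, derive S8.
Derived: L6 (round 1), S8 (round 3), W (round 1). C never appears in any round.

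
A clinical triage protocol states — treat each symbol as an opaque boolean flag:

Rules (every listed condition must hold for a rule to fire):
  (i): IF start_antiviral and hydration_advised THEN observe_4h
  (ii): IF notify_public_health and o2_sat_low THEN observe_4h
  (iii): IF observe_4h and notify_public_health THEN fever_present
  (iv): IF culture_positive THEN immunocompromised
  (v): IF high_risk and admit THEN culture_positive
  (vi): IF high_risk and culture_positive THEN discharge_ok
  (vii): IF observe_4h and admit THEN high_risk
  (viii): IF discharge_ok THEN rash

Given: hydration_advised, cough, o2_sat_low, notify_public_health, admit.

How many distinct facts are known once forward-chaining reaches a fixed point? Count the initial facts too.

[1] (ii) [IF notify_public_health and o2_sat_low THEN observe_4h]. ⇒ new: observe_4h.
[2] (iii) [IF observe_4h and notify_public_health THEN fever_present]; (vii) [IF observe_4h and admit THEN high_risk]. ⇒ new: fever_present, high_risk.
[3] (v) [IF high_risk and admit THEN culture_positive]. ⇒ new: culture_positive.
[4] (iv) [IF culture_positive THEN immunocompromised]; (vi) [IF high_risk and culture_positive THEN discharge_ok]. ⇒ new: immunocompromised, discharge_ok.
[5] (viii) [IF discharge_ok THEN rash]. ⇒ new: rash.
Closure: {admit, cough, culture_positive, discharge_ok, fever_present, high_risk, hydration_advised, immunocompromised, notify_public_health, o2_sat_low, observe_4h, rash} — 12 facts.

12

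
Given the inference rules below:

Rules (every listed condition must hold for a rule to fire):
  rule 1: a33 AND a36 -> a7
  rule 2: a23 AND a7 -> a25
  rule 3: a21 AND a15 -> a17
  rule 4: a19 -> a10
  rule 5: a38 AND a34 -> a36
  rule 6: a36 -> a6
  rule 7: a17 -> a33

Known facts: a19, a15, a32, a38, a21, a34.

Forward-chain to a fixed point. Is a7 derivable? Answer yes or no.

[1] rule 3 [a21 AND a15 -> a17]; rule 4 [a19 -> a10]; rule 5 [a38 AND a34 -> a36]. ⇒ new: a17, a10, a36.
[2] rule 6 [a36 -> a6]; rule 7 [a17 -> a33]. ⇒ new: a6, a33.
[3] rule 1 [a33 AND a36 -> a7]. ⇒ new: a7.
a7 appears in round 3, so it is derivable.

yes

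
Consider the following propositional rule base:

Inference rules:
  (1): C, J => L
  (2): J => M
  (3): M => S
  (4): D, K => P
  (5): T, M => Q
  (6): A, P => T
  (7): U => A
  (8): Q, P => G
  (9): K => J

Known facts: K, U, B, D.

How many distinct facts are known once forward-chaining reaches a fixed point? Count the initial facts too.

12

Round 1: (4) [D, K => P]; (7) [U => A]; (9) [K => J]. Adds P, A, J.
Round 2: (2) [J => M]; (6) [A, P => T]. Adds M, T.
Round 3: (3) [M => S]; (5) [T, M => Q]. Adds S, Q.
Round 4: (8) [Q, P => G]. Adds G.
Closure: {A, B, D, G, J, K, M, P, Q, S, T, U} — 12 facts.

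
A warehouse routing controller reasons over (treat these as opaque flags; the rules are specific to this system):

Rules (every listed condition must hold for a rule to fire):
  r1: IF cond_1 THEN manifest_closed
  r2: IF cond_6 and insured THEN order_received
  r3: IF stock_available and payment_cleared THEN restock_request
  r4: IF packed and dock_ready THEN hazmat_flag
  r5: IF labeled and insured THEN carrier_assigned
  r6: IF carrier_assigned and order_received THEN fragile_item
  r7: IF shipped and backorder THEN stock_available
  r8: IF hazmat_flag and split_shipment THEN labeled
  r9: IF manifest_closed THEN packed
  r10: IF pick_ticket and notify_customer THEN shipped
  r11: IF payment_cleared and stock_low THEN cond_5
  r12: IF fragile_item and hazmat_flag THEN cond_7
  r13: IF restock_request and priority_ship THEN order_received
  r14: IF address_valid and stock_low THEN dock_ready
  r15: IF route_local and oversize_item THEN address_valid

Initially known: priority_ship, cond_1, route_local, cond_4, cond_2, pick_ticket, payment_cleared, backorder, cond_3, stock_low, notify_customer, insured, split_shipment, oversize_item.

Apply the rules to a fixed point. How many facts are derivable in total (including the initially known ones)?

Round 1: r1 [IF cond_1 THEN manifest_closed]; r10 [IF pick_ticket and notify_customer THEN shipped]; r11 [IF payment_cleared and stock_low THEN cond_5]; r15 [IF route_local and oversize_item THEN address_valid]. Adds manifest_closed, shipped, cond_5, address_valid.
Round 2: r7 [IF shipped and backorder THEN stock_available]; r9 [IF manifest_closed THEN packed]; r14 [IF address_valid and stock_low THEN dock_ready]. Adds stock_available, packed, dock_ready.
Round 3: r3 [IF stock_available and payment_cleared THEN restock_request]; r4 [IF packed and dock_ready THEN hazmat_flag]. Adds restock_request, hazmat_flag.
Round 4: r8 [IF hazmat_flag and split_shipment THEN labeled]; r13 [IF restock_request and priority_ship THEN order_received]. Adds labeled, order_received.
Round 5: r5 [IF labeled and insured THEN carrier_assigned]. Adds carrier_assigned.
Round 6: r6 [IF carrier_assigned and order_received THEN fragile_item]. Adds fragile_item.
Round 7: r12 [IF fragile_item and hazmat_flag THEN cond_7]. Adds cond_7.
Closure: {address_valid, backorder, carrier_assigned, cond_1, cond_2, cond_3, cond_4, cond_5, cond_7, dock_ready, fragile_item, hazmat_flag, insured, labeled, manifest_closed, notify_customer, order_received, oversize_item, packed, payment_cleared, pick_ticket, priority_ship, restock_request, route_local, shipped, split_shipment, stock_available, stock_low} — 28 facts.

28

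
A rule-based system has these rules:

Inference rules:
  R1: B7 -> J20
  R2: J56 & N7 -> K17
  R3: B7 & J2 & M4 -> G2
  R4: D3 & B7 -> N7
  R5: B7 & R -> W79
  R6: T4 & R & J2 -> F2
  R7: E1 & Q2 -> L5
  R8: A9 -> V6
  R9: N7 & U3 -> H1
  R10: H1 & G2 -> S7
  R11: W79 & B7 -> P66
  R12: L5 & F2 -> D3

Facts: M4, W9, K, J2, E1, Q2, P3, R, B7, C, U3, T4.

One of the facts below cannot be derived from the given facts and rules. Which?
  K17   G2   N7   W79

K17

Round 1 — R1, R3, R5, R6, R7, derive J20, G2, W79, F2, L5.
Round 2 — R11, R12, derive P66, D3.
Round 3 — R4, derive N7.
Round 4 — R9, derive H1.
Round 5 — R10, derive S7.
Derived: G2 (round 1), N7 (round 3), W79 (round 1). K17 never appears in any round.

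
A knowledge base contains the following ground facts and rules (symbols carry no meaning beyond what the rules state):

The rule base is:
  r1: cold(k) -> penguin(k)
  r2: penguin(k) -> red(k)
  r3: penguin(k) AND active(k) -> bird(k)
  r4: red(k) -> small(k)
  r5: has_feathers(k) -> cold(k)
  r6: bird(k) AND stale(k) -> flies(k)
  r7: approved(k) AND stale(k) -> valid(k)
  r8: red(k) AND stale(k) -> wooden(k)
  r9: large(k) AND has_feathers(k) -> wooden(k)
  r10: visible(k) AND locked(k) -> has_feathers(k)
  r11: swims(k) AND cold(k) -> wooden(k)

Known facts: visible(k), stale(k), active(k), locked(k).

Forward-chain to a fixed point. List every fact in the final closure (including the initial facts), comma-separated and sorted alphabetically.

active(k), bird(k), cold(k), flies(k), has_feathers(k), locked(k), penguin(k), red(k), small(k), stale(k), visible(k), wooden(k)

Round 1 — r10, derive has_feathers(k).
Round 2 — r5, derive cold(k).
Round 3 — r1, derive penguin(k).
Round 4 — r2, r3, derive red(k), bird(k).
Round 5 — r4, r6, r8, derive small(k), flies(k), wooden(k).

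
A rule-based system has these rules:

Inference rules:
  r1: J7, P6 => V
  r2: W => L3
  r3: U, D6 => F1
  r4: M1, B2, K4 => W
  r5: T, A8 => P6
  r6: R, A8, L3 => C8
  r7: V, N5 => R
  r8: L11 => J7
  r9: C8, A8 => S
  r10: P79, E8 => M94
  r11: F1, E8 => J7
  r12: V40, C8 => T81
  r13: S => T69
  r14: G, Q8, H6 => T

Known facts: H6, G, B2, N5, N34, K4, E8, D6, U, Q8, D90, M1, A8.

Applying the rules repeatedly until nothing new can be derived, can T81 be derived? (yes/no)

[1] r3 [U, D6 => F1]; r4 [M1, B2, K4 => W]; r14 [G, Q8, H6 => T]. ⇒ new: F1, W, T.
[2] r2 [W => L3]; r5 [T, A8 => P6]; r11 [F1, E8 => J7]. ⇒ new: L3, P6, J7.
[3] r1 [J7, P6 => V]. ⇒ new: V.
[4] r7 [V, N5 => R]. ⇒ new: R.
[5] r6 [R, A8, L3 => C8]. ⇒ new: C8.
[6] r9 [C8, A8 => S]. ⇒ new: S.
[7] r13 [S => T69]. ⇒ new: T69.
Fixed point reached. T81 is concluded only by r12; r12 needs V40 (never derived).

no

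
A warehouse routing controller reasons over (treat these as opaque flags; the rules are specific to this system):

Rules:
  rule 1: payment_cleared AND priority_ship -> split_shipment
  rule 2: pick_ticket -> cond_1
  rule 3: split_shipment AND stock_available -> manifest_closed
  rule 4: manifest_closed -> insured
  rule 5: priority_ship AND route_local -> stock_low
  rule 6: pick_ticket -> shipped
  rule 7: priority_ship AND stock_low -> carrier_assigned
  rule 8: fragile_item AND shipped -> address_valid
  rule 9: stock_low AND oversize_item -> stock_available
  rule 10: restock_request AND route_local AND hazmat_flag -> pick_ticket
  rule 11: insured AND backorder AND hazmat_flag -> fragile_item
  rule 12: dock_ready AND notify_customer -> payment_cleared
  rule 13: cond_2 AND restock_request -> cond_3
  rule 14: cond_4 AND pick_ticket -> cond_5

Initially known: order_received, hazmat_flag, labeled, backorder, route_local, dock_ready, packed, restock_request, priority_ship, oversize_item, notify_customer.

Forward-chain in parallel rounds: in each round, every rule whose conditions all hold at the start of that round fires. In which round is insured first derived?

Round 1 — rule 5, rule 10, rule 12, derive stock_low, pick_ticket, payment_cleared.
Round 2 — rule 1, rule 2, rule 6, rule 7, rule 9, derive split_shipment, cond_1, shipped, carrier_assigned, stock_available.
Round 3 — rule 3, derive manifest_closed.
Round 4 — rule 4, derive insured.
insured first appears in round 4.

4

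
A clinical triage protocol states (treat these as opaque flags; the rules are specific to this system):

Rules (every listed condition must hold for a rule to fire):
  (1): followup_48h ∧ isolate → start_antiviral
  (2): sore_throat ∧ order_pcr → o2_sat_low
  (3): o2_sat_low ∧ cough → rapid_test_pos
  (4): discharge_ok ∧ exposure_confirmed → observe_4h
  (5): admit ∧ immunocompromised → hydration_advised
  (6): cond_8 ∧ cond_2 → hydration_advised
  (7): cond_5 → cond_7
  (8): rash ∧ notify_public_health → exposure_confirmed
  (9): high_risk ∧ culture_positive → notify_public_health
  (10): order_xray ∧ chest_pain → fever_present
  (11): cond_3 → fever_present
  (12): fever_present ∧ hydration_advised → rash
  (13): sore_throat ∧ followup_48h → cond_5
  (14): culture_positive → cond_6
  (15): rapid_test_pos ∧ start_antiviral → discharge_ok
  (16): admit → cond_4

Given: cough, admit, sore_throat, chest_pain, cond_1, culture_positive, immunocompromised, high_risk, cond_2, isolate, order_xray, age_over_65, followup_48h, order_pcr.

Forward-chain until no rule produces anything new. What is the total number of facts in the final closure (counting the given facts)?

Round 1: (1) [followup_48h ∧ isolate → start_antiviral]; (2) [sore_throat ∧ order_pcr → o2_sat_low]; (5) [admit ∧ immunocompromised → hydration_advised]; (9) [high_risk ∧ culture_positive → notify_public_health]; (10) [order_xray ∧ chest_pain → fever_present]; (13) [sore_throat ∧ followup_48h → cond_5]; (14) [culture_positive → cond_6]; (16) [admit → cond_4]. New: start_antiviral, o2_sat_low, hydration_advised, notify_public_health, fever_present, cond_5, cond_6, cond_4.
Round 2: (3) [o2_sat_low ∧ cough → rapid_test_pos]; (7) [cond_5 → cond_7]; (12) [fever_present ∧ hydration_advised → rash]. New: rapid_test_pos, cond_7, rash.
Round 3: (8) [rash ∧ notify_public_health → exposure_confirmed]; (15) [rapid_test_pos ∧ start_antiviral → discharge_ok]. New: exposure_confirmed, discharge_ok.
Round 4: (4) [discharge_ok ∧ exposure_confirmed → observe_4h]. New: observe_4h.
Closure: {admit, age_over_65, chest_pain, cond_1, cond_2, cond_4, cond_5, cond_6, cond_7, cough, culture_positive, discharge_ok, exposure_confirmed, fever_present, followup_48h, high_risk, hydration_advised, immunocompromised, isolate, notify_public_health, o2_sat_low, observe_4h, order_pcr, order_xray, rapid_test_pos, rash, sore_throat, start_antiviral} — 28 facts.

28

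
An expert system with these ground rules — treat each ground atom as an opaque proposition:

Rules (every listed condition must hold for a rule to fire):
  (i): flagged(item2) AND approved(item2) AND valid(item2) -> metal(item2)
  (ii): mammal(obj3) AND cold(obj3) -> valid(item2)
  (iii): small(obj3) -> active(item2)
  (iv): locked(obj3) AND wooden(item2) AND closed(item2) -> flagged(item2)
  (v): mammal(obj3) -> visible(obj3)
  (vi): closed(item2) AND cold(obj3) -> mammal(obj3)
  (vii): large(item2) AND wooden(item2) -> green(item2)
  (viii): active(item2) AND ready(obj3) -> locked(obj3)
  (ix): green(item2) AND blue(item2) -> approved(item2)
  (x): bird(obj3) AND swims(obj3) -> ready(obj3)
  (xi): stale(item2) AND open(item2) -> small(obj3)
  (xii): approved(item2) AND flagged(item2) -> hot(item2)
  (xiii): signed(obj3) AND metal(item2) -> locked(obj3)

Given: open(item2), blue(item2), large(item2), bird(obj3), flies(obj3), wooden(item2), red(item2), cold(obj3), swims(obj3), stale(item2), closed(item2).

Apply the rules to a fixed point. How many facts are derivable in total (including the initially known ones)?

Round 1: (vi) [closed(item2) AND cold(obj3) -> mammal(obj3)]; (vii) [large(item2) AND wooden(item2) -> green(item2)]; (x) [bird(obj3) AND swims(obj3) -> ready(obj3)]; (xi) [stale(item2) AND open(item2) -> small(obj3)]. Adds mammal(obj3), green(item2), ready(obj3), small(obj3).
Round 2: (ii) [mammal(obj3) AND cold(obj3) -> valid(item2)]; (iii) [small(obj3) -> active(item2)]; (v) [mammal(obj3) -> visible(obj3)]; (ix) [green(item2) AND blue(item2) -> approved(item2)]. Adds valid(item2), active(item2), visible(obj3), approved(item2).
Round 3: (viii) [active(item2) AND ready(obj3) -> locked(obj3)]. Adds locked(obj3).
Round 4: (iv) [locked(obj3) AND wooden(item2) AND closed(item2) -> flagged(item2)]. Adds flagged(item2).
Round 5: (i) [flagged(item2) AND approved(item2) AND valid(item2) -> metal(item2)]; (xii) [approved(item2) AND flagged(item2) -> hot(item2)]. Adds metal(item2), hot(item2).
Closure: {active(item2), approved(item2), bird(obj3), blue(item2), closed(item2), cold(obj3), flagged(item2), flies(obj3), green(item2), hot(item2), large(item2), locked(obj3), mammal(obj3), metal(item2), open(item2), ready(obj3), red(item2), small(obj3), stale(item2), swims(obj3), valid(item2), visible(obj3), wooden(item2)} — 23 facts.

23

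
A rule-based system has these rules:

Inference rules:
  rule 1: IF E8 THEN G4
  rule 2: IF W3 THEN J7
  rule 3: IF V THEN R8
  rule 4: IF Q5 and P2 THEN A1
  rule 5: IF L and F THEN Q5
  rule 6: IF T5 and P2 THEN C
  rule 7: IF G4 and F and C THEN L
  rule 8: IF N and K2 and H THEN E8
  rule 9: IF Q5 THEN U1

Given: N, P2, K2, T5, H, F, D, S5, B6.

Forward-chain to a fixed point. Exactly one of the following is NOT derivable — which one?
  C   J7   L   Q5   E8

J7

Round 1: rule 6 [IF T5 and P2 THEN C]; rule 8 [IF N and K2 and H THEN E8]. Adds C, E8.
Round 2: rule 1 [IF E8 THEN G4]. Adds G4.
Round 3: rule 7 [IF G4 and F and C THEN L]. Adds L.
Round 4: rule 5 [IF L and F THEN Q5]. Adds Q5.
Round 5: rule 4 [IF Q5 and P2 THEN A1]; rule 9 [IF Q5 THEN U1]. Adds A1, U1.
Derived: Q5 (round 4), C (round 1), L (round 3), E8 (round 1). J7 never appears in any round.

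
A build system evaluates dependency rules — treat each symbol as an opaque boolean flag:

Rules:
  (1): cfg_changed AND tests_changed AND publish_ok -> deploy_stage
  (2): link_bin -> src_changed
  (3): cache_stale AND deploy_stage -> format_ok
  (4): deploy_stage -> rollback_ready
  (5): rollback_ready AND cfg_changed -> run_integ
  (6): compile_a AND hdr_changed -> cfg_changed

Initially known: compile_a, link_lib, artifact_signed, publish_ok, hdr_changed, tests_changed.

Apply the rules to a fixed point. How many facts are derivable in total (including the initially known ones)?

Round 1 fires (6), giving cfg_changed.
Round 2 fires (1), giving deploy_stage.
Round 3 fires (4), giving rollback_ready.
Round 4 fires (5), giving run_integ.
Closure: {artifact_signed, cfg_changed, compile_a, deploy_stage, hdr_changed, link_lib, publish_ok, rollback_ready, run_integ, tests_changed} — 10 facts.

10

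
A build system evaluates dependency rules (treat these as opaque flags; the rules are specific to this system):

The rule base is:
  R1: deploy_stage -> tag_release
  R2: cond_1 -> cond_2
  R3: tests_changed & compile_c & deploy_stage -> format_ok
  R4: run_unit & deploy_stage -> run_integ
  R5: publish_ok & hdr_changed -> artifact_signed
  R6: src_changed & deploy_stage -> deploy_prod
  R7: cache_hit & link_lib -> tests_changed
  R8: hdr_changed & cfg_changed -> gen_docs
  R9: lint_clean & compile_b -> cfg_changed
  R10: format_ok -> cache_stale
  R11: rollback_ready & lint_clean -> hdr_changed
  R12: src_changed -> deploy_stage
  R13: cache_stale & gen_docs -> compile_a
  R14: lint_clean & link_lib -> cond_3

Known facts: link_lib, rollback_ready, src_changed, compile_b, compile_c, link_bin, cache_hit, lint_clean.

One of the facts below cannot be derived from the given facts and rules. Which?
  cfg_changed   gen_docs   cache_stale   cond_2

Round 1 — R7, R9, R11, R12, R14, derive tests_changed, cfg_changed, hdr_changed, deploy_stage, cond_3.
Round 2 — R1, R3, R6, R8, derive tag_release, format_ok, deploy_prod, gen_docs.
Round 3 — R10, derive cache_stale.
Round 4 — R13, derive compile_a.
Derived: cfg_changed (round 1), cache_stale (round 3), gen_docs (round 2). cond_2 never appears in any round.

cond_2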